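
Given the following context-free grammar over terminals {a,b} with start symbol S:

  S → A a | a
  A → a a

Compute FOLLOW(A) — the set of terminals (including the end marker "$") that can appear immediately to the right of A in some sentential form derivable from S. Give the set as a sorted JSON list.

Compute FIRST by fixpoint:
iter 1:
  A via A→a a: +{a}
  S via S→A a: +{a}
  FIRST(S)={a}  FIRST(A)={a}
iter 2: done
  FIRST(S)={a}  FIRST(A)={a}

FOLLOW iteration:
initialize: $ ∈ FOLLOW(S)
round 1:
  S→A a: FOLLOW(A) ⊇ FIRST(a) = {a}; new: +{a}
  S: {$}  A: {a}
round 2: — fixpoint
  S: {$}  A: {a}

FOLLOW(A) = ["a"]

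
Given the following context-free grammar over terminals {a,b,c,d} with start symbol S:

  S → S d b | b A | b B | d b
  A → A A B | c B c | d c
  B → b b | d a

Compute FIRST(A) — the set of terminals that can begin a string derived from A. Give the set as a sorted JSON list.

FIRST sets, iterate to fixpoint:
round 1:
  A via A→c B c: +{c}
  A via A→d c: +{d}
  B via B→b b: +{b}
  B via B→d a: +{d}
  S via S→b A: +{b}
  S via S→d b: +{d}
  FIRST[S]={b,d}  FIRST[A]={c,d}  FIRST[B]={b,d}
round 2: (stable)
  FIRST[S]={b,d}  FIRST[A]={c,d}  FIRST[B]={b,d}

FIRST(A) = ["c", "d"]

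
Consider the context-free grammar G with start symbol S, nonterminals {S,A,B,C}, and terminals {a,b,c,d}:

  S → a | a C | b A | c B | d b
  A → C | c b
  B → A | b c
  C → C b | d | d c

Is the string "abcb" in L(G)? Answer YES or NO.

Convert to CNF:
  S -> T0 A | T1 B | T2 T0 | T3 C | a
  A -> C T0 | T1 T0 | T2 T1 | d
  B -> C T0 | T0 T1 | T1 T0 | T2 T1 | d
  C -> C T0 | T2 T1 | d
  T0 -> b
  T1 -> c
  T2 -> d
  T3 -> a

CYK table (by increasing span):
  [0..0]={S,T3}  "a"  orig:{S}
  [1..1]={T0}  "b"  orig:{}
  [2..2]={T1}  "c"  orig:{}
  [3..3]={T0}  "b"  orig:{}
  [0..1]=∅  "ab"
  [1..2]={B}  "bc"
  [2..3]={A,B}  "cb"
  [0..2]=∅  "abc"
  [1..3]={S}  "bcb"
  [0..3]=∅  "abcb"

S ∉ T[0,3] ⇒ NO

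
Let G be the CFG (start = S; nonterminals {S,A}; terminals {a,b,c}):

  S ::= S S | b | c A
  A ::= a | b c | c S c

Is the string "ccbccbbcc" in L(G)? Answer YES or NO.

CNF form of G:
  S -> S S | T1 A | b
  A -> T0 T1 | T1 X2 | a
  T0 -> b
  T1 -> c
  X2 -> S T1

Fill CYK table bottom-up:
  [0..0]={T1}  "c"  orig:{}
  [1..1]={T1}  "c"  orig:{}
  [2..2]={S,T0}  "b"  orig:{S}
  [3..3]={T1}  "c"  orig:{}
  [4..4]={T1}  "c"  orig:{}
  [5..5]={S,T0}  "b"  orig:{S}
  [6..6]={S,T0}  "b"  orig:{S}
  [7..7]={T1}  "c"  orig:{}
  [8..8]={T1}  "c"  orig:{}
  [0..1]=∅  "cc"
  [1..2]=∅  "cb"
  [2..3]={A,X2}  "bc"  orig:{A}
  [3..4]=∅  "cc"
  [4..5]=∅  "cb"
  [5..6]={S}  "bb"
  [6..7]={A,X2}  "bc"  orig:{A}
  [7..8]=∅  "cc"
  [0..2]=∅  "ccb"
  [1..3]={A,S}  "cbc"
  [2..4]=∅  "bcc"
  [3..5]=∅  "ccb"
  [4..6]=∅  "cbb"
  [5..7]={X2}  "bbc"  orig:{}
  [6..8]=∅  "bcc"
  [0..3]={S}  "ccbc"
  [1..4]={X2}  "cbcc"  orig:{}
  [2..5]=∅  "bccb"
  [3..6]=∅  "ccbb"
  [4..7]={A}  "cbbc"
  [5..8]=∅  "bbcc"
  [0..4]={A,X2}  "ccbcc"  orig:{A}
  [1..5]=∅  "cbccb"
  [2..6]=∅  "bccbb"
  [3..7]={S}  "ccbbc"
  [4..8]=∅  "cbbcc"
  [0..5]=∅  "ccbccb"
  [1..6]=∅  "cbccbb"
  [2..7]={S}  "bccbbc"
  [3..8]={X2}  "ccbbcc"  orig:{}
  [0..6]=∅  "ccbccbb"
  [1..7]=∅  "cbccbbc"
  [2..8]={X2}  "bccbbcc"  orig:{}
  [0..7]=∅  "ccbccbbc"
  [1..8]={A}  "cbccbbcc"
  [0..8]={S}  "ccbccbbcc"

S ∈ T[0,8] ⇒ YES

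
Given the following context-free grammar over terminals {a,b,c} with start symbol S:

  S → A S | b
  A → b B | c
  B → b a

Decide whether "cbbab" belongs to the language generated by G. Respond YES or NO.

Convert to CNF:
  S -> A S | b
  A -> T0 B | c
  B -> T0 T1
  T0 -> b
  T1 -> a

CYK fill:
  [0..0]={A}  "c"
  [1..1]={S,T0}  "b"  orig:{S}
  [2..2]={S,T0}  "b"  orig:{S}
  [3..3]={T1}  "a"  orig:{}
  [4..4]={S,T0}  "b"  orig:{S}
  [0..1]={S}  "cb"
  [1..2]=∅  "bb"
  [2..3]={B}  "ba"
  [3..4]=∅  "ab"
  [0..2]=∅  "cbb"
  [1..3]={A}  "bba"
  [2..4]=∅  "bab"
  [0..3]=∅  "cbba"
  [1..4]={S}  "bbab"
  [0..4]={S}  "cbbab"

S ∈ T[0,4] ⇒ YES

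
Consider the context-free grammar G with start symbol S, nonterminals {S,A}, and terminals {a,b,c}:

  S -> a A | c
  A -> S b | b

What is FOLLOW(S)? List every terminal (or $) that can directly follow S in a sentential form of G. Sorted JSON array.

FIRST iteration:
round 1:
  A via A→b: +{b}
  S via S→a A: +{a}
  S via S→c: +{c}
  FIRST[S]={a,c}  FIRST[A]={b}
round 2:
  A via A→S b: +{a,c}
  FIRST[S]={a,c}  FIRST[A]={a,b,c}
round 3: (stable)
  FIRST[S]={a,c}  FIRST[A]={a,b,c}

FOLLOW sets:
initialize: $ ∈ FOLLOW(S)
[1]
  A→S b: FOLLOW(S) ⊇ FIRST(b) = {b}; new: +{b}
  S→a A: FOLLOW(A) ⊇ FOLLOW(S) ⊇ {$,b}; new: +{$,b}
  FOLLOW[S]={$,b}  FOLLOW[A]={$,b}
[2] — fixpoint
  FOLLOW[S]={$,b}  FOLLOW[A]={$,b}

FOLLOW(S) = ["$", "b"]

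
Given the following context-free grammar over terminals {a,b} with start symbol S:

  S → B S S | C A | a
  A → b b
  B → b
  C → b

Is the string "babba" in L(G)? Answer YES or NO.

Convert to CNF:
  S -> B X1 | C A | a
  A -> T0 T0
  B -> b
  C -> b
  T0 -> b
  X1 -> S S

CYK table (by increasing span):
  cell(0,0) b: {B,C,T0}  orig:{B,C}
  cell(1,1) a: {S}
  cell(2,2) b: {B,C,T0}  orig:{B,C}
  cell(3,3) b: {B,C,T0}  orig:{B,C}
  cell(4,4) a: {S}
  cell(0,1) ba: ∅
  cell(1,2) ab: ∅
  cell(2,3) bb: {A}
  cell(3,4) ba: ∅
  cell(0,2) bab: ∅
  cell(1,3) abb: ∅
  cell(2,4) bba: ∅
  cell(0,3) babb: ∅
  cell(1,4) abba: ∅
  cell(0,4) babba: ∅

S ∉ T[0,4] ⇒ NO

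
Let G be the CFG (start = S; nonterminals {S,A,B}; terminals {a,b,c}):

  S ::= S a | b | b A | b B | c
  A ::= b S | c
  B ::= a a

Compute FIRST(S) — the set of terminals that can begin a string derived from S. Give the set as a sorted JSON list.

FIRST iteration:
iter 1:
  A via A→b S: +{b}
  A via A→c: +{c}
  B via B→a a: +{a}
  S via S→b: +{b}
  S via S→c: +{c}
  S: {b,c}  A: {b,c}  B: {a}
iter 2: — fixpoint
  S: {b,c}  A: {b,c}  B: {a}

FIRST(S) = ["b", "c"]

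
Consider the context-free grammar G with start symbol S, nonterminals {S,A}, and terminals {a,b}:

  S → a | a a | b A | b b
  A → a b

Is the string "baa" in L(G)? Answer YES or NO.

CNF form of G:
  S -> T0 T0 | T1 A | T1 T1 | a
  A -> T0 T1
  T0 -> a
  T1 -> b

Fill CYK table bottom-up:
  [0..0]={T1}  "b"  orig:{}
  [1..1]={S,T0}  "a"  orig:{S}
  [2..2]={S,T0}  "a"  orig:{S}
  [0..1]=∅  "ba"
  [1..2]={S}  "aa"
  [0..2]=∅  "baa"

S ∉ T[0,2] ⇒ NO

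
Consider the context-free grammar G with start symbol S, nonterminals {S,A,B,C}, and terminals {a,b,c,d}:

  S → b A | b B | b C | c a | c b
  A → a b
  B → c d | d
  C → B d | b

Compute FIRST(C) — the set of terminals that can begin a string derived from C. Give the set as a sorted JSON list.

Compute FIRST by fixpoint:
iter 1:
  A via A→a b: +{a}
  B via B→c d: +{c}
  B via B→d: +{d}
  C via C→B d: +{c,d}
  C via C→b: +{b}
  S via S→b A: +{b}
  S via S→c a: +{c}
  S: {b,c}  A: {a}  B: {c,d}  C: {b,c,d}
iter 2: — fixpoint
  S: {b,c}  A: {a}  B: {c,d}  C: {b,c,d}

FIRST(C) = ["b", "c", "d"]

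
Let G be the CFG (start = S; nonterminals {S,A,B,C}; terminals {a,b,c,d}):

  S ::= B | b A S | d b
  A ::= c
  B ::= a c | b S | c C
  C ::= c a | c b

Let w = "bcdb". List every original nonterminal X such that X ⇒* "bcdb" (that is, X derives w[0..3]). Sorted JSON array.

Convert to CNF:
  S -> T0 T1 | T1 C | T2 S | T2 X4 | T3 T2
  A -> c
  B -> T0 T1 | T1 C | T2 S
  C -> T1 T0 | T1 T2
  T0 -> a
  T1 -> c
  T2 -> b
  T3 -> d
  X4 -> A S

Fill CYK table bottom-up (cells [i..j] with 0 ≤ i ≤ j ≤ 3 only):
  [0..0]={T2}  "b"  orig:{}
  [1..1]={A,T1}  "c"  orig:{A}
  [2..2]={T3}  "d"  orig:{}
  [3..3]={T2}  "b"  orig:{}
  [0..1]=∅  "bc"
  [1..2]=∅  "cd"
  [2..3]={S}  "db"
  [0..2]=∅  "bcd"
  [1..3]={X4}  "cdb"  orig:{}
  [0..3]={S}  "bcdb"

Original NTs in T[0,3] deriving "bcdb": ["S"]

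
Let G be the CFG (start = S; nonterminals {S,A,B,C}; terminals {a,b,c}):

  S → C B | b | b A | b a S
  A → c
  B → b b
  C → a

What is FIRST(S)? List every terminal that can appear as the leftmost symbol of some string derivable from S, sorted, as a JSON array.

FIRST sets, iterate to fixpoint:
round 1:
  A via A→c: +{c}
  B via B→b b: +{b}
  C via C→a: +{a}
  S via S→C B: +{a}
  S via S→b: +{b}
  FIRST[S]={a,b}  FIRST[A]={c}  FIRST[B]={b}  FIRST[C]={a}
round 2: done
  FIRST[S]={a,b}  FIRST[A]={c}  FIRST[B]={b}  FIRST[C]={a}

FIRST(S) = ["a", "b"]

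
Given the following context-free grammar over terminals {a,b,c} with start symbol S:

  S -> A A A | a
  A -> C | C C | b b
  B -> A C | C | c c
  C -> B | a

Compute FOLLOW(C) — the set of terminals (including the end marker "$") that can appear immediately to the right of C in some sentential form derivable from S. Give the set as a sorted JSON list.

Compute FIRST by fixpoint:
round 1:
  A via A→b b: +{b}
  B via B→A C: +{b}
  B via B→c c: +{c}
  C via C→B: +{b,c}
  C via C→a: +{a}
  S via S→A A A: +{b}
  S via S→a: +{a}
  FIRST(S)={a,b}  FIRST(A)={b}  FIRST(B)={b,c}  FIRST(C)={a,b,c}
round 2:
  A via A→C: +{a,c}
  B via B→A C: +{a}
  S via S→A A A: +{c}
  FIRST(S)={a,b,c}  FIRST(A)={a,b,c}  FIRST(B)={a,b,c}  FIRST(C)={a,b,c}
round 3: — fixpoint
  FIRST(S)={a,b,c}  FIRST(A)={a,b,c}  FIRST(B)={a,b,c}  FIRST(C)={a,b,c}

FOLLOW iteration:
FOLLOW(S) := {$}
pass 1:
  A→C C: FOLLOW(C) ⊇ FIRST(C) = {a,b,c}; new: +{a,b,c}
  B→A C: FOLLOW(A) ⊇ FIRST(C) = {a,b,c}; new: +{a,b,c}
  C→B: FOLLOW(B) ⊇ FOLLOW(C) ⊇ {a,b,c}; new: +{a,b,c}
  S→A A A: FOLLOW(A) ⊇ FOLLOW(S) ⊇ {$}; new: +{$}
  FOLLOW(S)={$}  FOLLOW(A)={$,a,b,c}  FOLLOW(B)={a,b,c}  FOLLOW(C)={a,b,c}
pass 2:
  A→C: FOLLOW(C) ⊇ FOLLOW(A) ⊇ {$,a,b,c}; new: +{$}
  C→B: FOLLOW(B) ⊇ FOLLOW(C) ⊇ {$,a,b,c}; new: +{$}
  FOLLOW(S)={$}  FOLLOW(A)={$,a,b,c}  FOLLOW(B)={$,a,b,c}  FOLLOW(C)={$,a,b,c}
pass 3: done
  FOLLOW(S)={$}  FOLLOW(A)={$,a,b,c}  FOLLOW(B)={$,a,b,c}  FOLLOW(C)={$,a,b,c}

FOLLOW(C) = ["$", "a", "b", "c"]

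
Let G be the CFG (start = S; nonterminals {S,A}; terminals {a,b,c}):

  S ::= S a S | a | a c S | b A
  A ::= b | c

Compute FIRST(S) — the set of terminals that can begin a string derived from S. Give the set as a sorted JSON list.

Compute FIRST by fixpoint:
iter 1:
  A via A→b: +{b}
  A via A→c: +{c}
  S via S→a: +{a}
  S via S→b A: +{b}
  S: {a,b}  A: {b,c}
iter 2: — fixpoint
  S: {a,b}  A: {b,c}

FIRST(S) = ["a", "b"]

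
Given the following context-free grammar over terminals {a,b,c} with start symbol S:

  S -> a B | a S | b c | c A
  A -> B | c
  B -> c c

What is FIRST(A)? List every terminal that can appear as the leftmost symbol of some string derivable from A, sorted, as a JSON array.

FIRST sets, iterate to fixpoint:
round 1:
  A via A→c: +{c}
  B via B→c c: +{c}
  S via S→a B: +{a}
  S via S→b c: +{b}
  S via S→c A: +{c}
  FIRST[S]={a,b,c}  FIRST[A]={c}  FIRST[B]={c}
round 2: (no change)
  FIRST[S]={a,b,c}  FIRST[A]={c}  FIRST[B]={c}

FIRST(A) = ["c"]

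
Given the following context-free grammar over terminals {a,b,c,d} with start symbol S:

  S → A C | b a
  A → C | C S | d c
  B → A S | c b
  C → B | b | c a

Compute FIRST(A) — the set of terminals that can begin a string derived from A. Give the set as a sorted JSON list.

Compute FIRST by fixpoint:
round 1:
  A via A→d c: +{d}
  B via B→A S: +{d}
  B via B→c b: +{c}
  C via C→B: +{c,d}
  C via C→b: +{b}
  S via S→A C: +{d}
  S via S→b a: +{b}
  FIRST[S]={b,d}  FIRST[A]={d}  FIRST[B]={c,d}  FIRST[C]={b,c,d}
round 2:
  A via A→C: +{b,c}
  B via B→A S: +{b}
  S via S→A C: +{c}
  FIRST[S]={b,c,d}  FIRST[A]={b,c,d}  FIRST[B]={b,c,d}  FIRST[C]={b,c,d}
round 3: done
  FIRST[S]={b,c,d}  FIRST[A]={b,c,d}  FIRST[B]={b,c,d}  FIRST[C]={b,c,d}

FIRST(A) = ["b", "c", "d"]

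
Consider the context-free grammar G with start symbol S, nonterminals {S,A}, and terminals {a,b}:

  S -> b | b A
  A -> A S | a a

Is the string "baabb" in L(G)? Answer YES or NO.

CNF form of G:
  S -> T1 A | b
  A -> A S | T0 T0
  T0 -> a
  T1 -> b

CYK table (by increasing span):
  T[0,0] 'b' = {S,T1}  orig:{S}
  T[1,1] 'a' = {T0}  orig:{}
  T[2,2] 'a' = {T0}  orig:{}
  T[3,3] 'b' = {S,T1}  orig:{S}
  T[4,4] 'b' = {S,T1}  orig:{S}
  T[0,1] 'ba' = ∅
  T[1,2] 'aa' = {A}
  T[2,3] 'ab' = ∅
  T[3,4] 'bb' = ∅
  T[0,2] 'baa' = {S}
  T[1,3] 'aab' = {A}
  T[2,4] 'abb' = ∅
  T[0,3] 'baab' = {S}
  T[1,4] 'aabb' = {A}
  T[0,4] 'baabb' = {S}

S ∈ T[0,4] ⇒ YES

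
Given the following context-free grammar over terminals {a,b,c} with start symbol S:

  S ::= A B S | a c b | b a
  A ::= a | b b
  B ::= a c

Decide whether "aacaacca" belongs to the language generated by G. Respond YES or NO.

Convert to CNF:
  S -> A X3 | T0 T1 | T1 X4
  A -> T0 T0 | a
  B -> T1 T2
  T0 -> b
  T1 -> a
  T2 -> c
  X3 -> B S
  X4 -> T2 T0

Fill CYK table bottom-up:
  T[0,0] 'a' = {A,T1}  orig:{A}
  T[1,1] 'a' = {A,T1}  orig:{A}
  T[2,2] 'c' = {T2}  orig:{}
  T[3,3] 'a' = {A,T1}  orig:{A}
  T[4,4] 'a' = {A,T1}  orig:{A}
  T[5,5] 'c' = {T2}  orig:{}
  T[6,6] 'c' = {T2}  orig:{}
  T[7,7] 'a' = {A,T1}  orig:{A}
  T[0,1] 'aa' = ∅
  T[1,2] 'ac' = {B}
  T[2,3] 'ca' = ∅
  T[3,4] 'aa' = ∅
  T[4,5] 'ac' = {B}
  T[5,6] 'cc' = ∅
  T[6,7] 'ca' = ∅
  T[0,2] 'aac' = ∅
  T[1,3] 'aca' = ∅
  T[2,4] 'caa' = ∅
  T[3,5] 'aac' = ∅
  T[4,6] 'acc' = ∅
  T[5,7] 'cca' = ∅
  T[0,3] 'aaca' = ∅
  T[1,4] 'acaa' = ∅
  T[2,5] 'caac' = ∅
  T[3,6] 'aacc' = ∅
  T[4,7] 'acca' = ∅
  T[0,4] 'aacaa' = ∅
  T[1,5] 'acaac' = ∅
  T[2,6] 'caacc' = ∅
  T[3,7] 'aacca' = ∅
  T[0,5] 'aacaac' = ∅
  T[1,6] 'acaacc' = ∅
  T[2,7] 'caacca' = ∅
  T[0,6] 'aacaacc' = ∅
  T[1,7] 'acaacca' = ∅
  T[0,7] 'aacaacca' = ∅

S ∉ T[0,7] ⇒ NO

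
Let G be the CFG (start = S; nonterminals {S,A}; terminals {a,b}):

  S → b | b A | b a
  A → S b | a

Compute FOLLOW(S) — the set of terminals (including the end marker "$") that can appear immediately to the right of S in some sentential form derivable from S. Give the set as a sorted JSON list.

FIRST sets, iterate to fixpoint:
iter 1:
  A via A→a: +{a}
  S via S→b: +{b}
  FIRST[S]={b}  FIRST[A]={a}
iter 2:
  A via A→S b: +{b}
  FIRST[S]={b}  FIRST[A]={a,b}
iter 3: done
  FIRST[S]={b}  FIRST[A]={a,b}

Compute FOLLOW by fixpoint:
initialize: $ ∈ FOLLOW(S)
pass 1:
  A→S b: FOLLOW(S) ⊇ FIRST(b) = {b}; new: +{b}
  S→b A: FOLLOW(A) ⊇ FOLLOW(S) ⊇ {$,b}; new: +{$,b}
  FOLLOW(S)={$,b}  FOLLOW(A)={$,b}
pass 2: — fixpoint
  FOLLOW(S)={$,b}  FOLLOW(A)={$,b}

FOLLOW(S) = ["$", "b"]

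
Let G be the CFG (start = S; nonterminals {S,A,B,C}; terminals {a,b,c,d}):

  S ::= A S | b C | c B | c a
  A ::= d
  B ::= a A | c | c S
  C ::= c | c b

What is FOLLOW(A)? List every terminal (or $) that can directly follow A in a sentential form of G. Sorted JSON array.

Compute FIRST by fixpoint:
pass 1:
  A via A→d: +{d}
  B via B→a A: +{a}
  B via B→c: +{c}
  C via C→c: +{c}
  S via S→A S: +{d}
  S via S→b C: +{b}
  S via S→c B: +{c}
  S: {b,c,d}  A: {d}  B: {a,c}  C: {c}
pass 2: (no change)
  S: {b,c,d}  A: {d}  B: {a,c}  C: {c}

Compute FOLLOW by fixpoint:
FOLLOW(S) := {$}
pass 1:
  S→A S: FOLLOW(A) ⊇ FIRST(S) = {b,c,d}; new: +{b,c,d}
  S→b C: FOLLOW(C) ⊇ FOLLOW(S) ⊇ {$}; new: +{$}
  S→c B: FOLLOW(B) ⊇ FOLLOW(S) ⊇ {$}; new: +{$}
  FOLLOW(S)={$}  FOLLOW(A)={b,c,d}  FOLLOW(B)={$}  FOLLOW(C)={$}
pass 2:
  B→a A: FOLLOW(A) ⊇ FOLLOW(B) ⊇ {$}; new: +{$}
  FOLLOW(S)={$}  FOLLOW(A)={$,b,c,d}  FOLLOW(B)={$}  FOLLOW(C)={$}
pass 3: (stable)
  FOLLOW(S)={$}  FOLLOW(A)={$,b,c,d}  FOLLOW(B)={$}  FOLLOW(C)={$}

FOLLOW(A) = ["$", "b", "c", "d"]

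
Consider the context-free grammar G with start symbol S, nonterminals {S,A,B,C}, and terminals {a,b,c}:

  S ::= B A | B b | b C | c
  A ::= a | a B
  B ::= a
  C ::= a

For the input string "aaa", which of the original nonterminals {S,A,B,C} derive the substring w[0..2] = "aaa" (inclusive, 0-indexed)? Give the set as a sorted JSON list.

Convert to CNF:
  S -> B A | B T1 | T1 C | c
  A -> T0 B | a
  B -> a
  C -> a
  T0 -> a
  T1 -> b

CYK fill, restricted to cells inside w[0..2]:
  T[0,0] 'a' = {A,B,C,T0}  orig:{A,B,C}
  T[1,1] 'a' = {A,B,C,T0}  orig:{A,B,C}
  T[2,2] 'a' = {A,B,C,T0}  orig:{A,B,C}
  T[0,1] 'aa' = {A,S}
  T[1,2] 'aa' = {A,S}
  T[0,2] 'aaa' = {S}

Original NTs in T[0,2] deriving "aaa": ["S"]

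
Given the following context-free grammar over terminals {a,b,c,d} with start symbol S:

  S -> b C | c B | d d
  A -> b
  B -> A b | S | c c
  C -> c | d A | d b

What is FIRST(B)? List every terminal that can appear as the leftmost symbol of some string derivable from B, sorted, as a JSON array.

FIRST iteration:
[1]
  A via A→b: +{b}
  B via B→A b: +{b}
  B via B→c c: +{c}
  C via C→c: +{c}
  C via C→d A: +{d}
  S via S→b C: +{b}
  S via S→c B: +{c}
  S via S→d d: +{d}
  S: {b,c,d}  A: {b}  B: {b,c}  C: {c,d}
[2]
  B via B→S: +{d}
  S: {b,c,d}  A: {b}  B: {b,c,d}  C: {c,d}
[3] (no change)
  S: {b,c,d}  A: {b}  B: {b,c,d}  C: {c,d}

FIRST(B) = ["b", "c", "d"]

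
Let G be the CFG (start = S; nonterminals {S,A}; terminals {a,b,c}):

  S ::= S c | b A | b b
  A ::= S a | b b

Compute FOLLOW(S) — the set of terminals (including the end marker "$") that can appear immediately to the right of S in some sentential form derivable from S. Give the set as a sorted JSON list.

Compute FIRST by fixpoint:
pass 1:
  A via A→b b: +{b}
  S via S→b A: +{b}
  FIRST[S]={b}  FIRST[A]={b}
pass 2: (no change)
  FIRST[S]={b}  FIRST[A]={b}

Compute FOLLOW by fixpoint:
initialize: $ ∈ FOLLOW(S)
round 1:
  A→S a: FOLLOW(S) ⊇ FIRST(a) = {a}; new: +{a}
  S→S c: FOLLOW(S) ⊇ FIRST(c) = {c}; new: +{c}
  S→b A: FOLLOW(A) ⊇ FOLLOW(S) ⊇ {$,a,c}; new: +{$,a,c}
  FOLLOW(S)={$,a,c}  FOLLOW(A)={$,a,c}
round 2: — fixpoint
  FOLLOW(S)={$,a,c}  FOLLOW(A)={$,a,c}

FOLLOW(S) = ["$", "a", "c"]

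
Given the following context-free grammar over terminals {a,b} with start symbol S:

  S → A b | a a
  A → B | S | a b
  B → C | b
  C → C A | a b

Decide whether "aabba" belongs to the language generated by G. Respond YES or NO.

Convert to CNF:
  S -> A T0 | T1 T1
  A -> A T0 | C A | T1 T0 | T1 T1 | b
  B -> C A | T1 T0 | b
  C -> C A | T1 T0
  T0 -> b
  T1 -> a

CYK table (by increasing span):
  cell(0,0) a: {T1}  orig:{}
  cell(1,1) a: {T1}  orig:{}
  cell(2,2) b: {A,B,T0}  orig:{A,B}
  cell(3,3) b: {A,B,T0}  orig:{A,B}
  cell(4,4) a: {T1}  orig:{}
  cell(0,1) aa: {A,S}
  cell(1,2) ab: {A,B,C}
  cell(2,3) bb: {A,S}
  cell(3,4) ba: ∅
  cell(0,2) aab: {A,S}
  cell(1,3) abb: {A,B,C,S}
  cell(2,4) bba: ∅
  cell(0,3) aabb: {A,S}
  cell(1,4) abba: ∅
  cell(0,4) aabba: ∅

S ∉ T[0,4] ⇒ NO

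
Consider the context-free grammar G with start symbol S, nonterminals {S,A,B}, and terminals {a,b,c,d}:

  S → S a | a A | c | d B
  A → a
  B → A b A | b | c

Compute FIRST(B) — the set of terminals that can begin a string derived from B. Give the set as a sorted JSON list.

FIRST iteration:
round 1:
  A via A→a: +{a}
  B via B→A b A: +{a}
  B via B→b: +{b}
  B via B→c: +{c}
  S via S→a A: +{a}
  S via S→c: +{c}
  S via S→d B: +{d}
  S: {a,c,d}  A: {a}  B: {a,b,c}
round 2: (stable)
  S: {a,c,d}  A: {a}  B: {a,b,c}

FIRST(B) = ["a", "b", "c"]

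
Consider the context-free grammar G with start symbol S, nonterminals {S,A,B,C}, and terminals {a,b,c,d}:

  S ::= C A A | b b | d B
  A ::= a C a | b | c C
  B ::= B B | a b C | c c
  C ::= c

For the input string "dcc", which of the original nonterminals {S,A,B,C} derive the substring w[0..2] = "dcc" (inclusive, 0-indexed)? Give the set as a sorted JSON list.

Convert to CNF:
  S -> C X6 | T2 T2 | T3 B
  A -> T0 X4 | T1 C | b
  B -> B B | T0 X5 | T1 T1
  C -> c
  T0 -> a
  T1 -> c
  T2 -> b
  T3 -> d
  X4 -> C T0
  X5 -> T2 C
  X6 -> A A

CYK table (by increasing span) — only the sub-triangle for w[0..2]:
  [0..0]={T3}  "d"  orig:{}
  [1..1]={C,T1}  "c"  orig:{C}
  [2..2]={C,T1}  "c"  orig:{C}
  [0..1]=∅  "dc"
  [1..2]={A,B}  "cc"
  [0..2]={S}  "dcc"

Original NTs in T[0,2] deriving "dcc": ["S"]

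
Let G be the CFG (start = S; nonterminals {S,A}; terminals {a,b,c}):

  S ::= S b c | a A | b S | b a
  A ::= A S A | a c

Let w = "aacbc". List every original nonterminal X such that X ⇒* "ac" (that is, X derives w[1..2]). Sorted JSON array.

CNF form of G:
  S -> S X4 | T0 A | T2 S | T2 T0
  A -> A X3 | T0 T1
  T0 -> a
  T1 -> c
  T2 -> b
  X3 -> S A
  X4 -> T2 T1

CYK table (by increasing span) — only the sub-triangle for w[1..2]:
  cell(1,1) a: {T0}  orig:{}
  cell(2,2) c: {T1}  orig:{}
  cell(1,2) ac: {A}

Original NTs in T[1,2] deriving "ac": ["A"]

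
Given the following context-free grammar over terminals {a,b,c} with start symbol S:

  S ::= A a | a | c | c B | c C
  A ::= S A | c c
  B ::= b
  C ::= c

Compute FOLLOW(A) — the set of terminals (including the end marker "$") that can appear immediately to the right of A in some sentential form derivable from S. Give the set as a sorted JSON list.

Compute FIRST by fixpoint:
[1]
  A via A→c c: +{c}
  B via B→b: +{b}
  C via C→c: +{c}
  S via S→A a: +{c}
  S via S→a: +{a}
  FIRST[S]={a,c}  FIRST[A]={c}  FIRST[B]={b}  FIRST[C]={c}
[2]
  A via A→S A: +{a}
  FIRST[S]={a,c}  FIRST[A]={a,c}  FIRST[B]={b}  FIRST[C]={c}
[3] done
  FIRST[S]={a,c}  FIRST[A]={a,c}  FIRST[B]={b}  FIRST[C]={c}

Compute FOLLOW by fixpoint:
initialize: $ ∈ FOLLOW(S)
[1]
  A→S A: FOLLOW(S) ⊇ FIRST(A) = {a,c}; new: +{a,c}
  S→A a: FOLLOW(A) ⊇ FIRST(a) = {a}; new: +{a}
  S→c B: FOLLOW(B) ⊇ FOLLOW(S) ⊇ {$,a,c}; new: +{$,a,c}
  S→c C: FOLLOW(C) ⊇ FOLLOW(S) ⊇ {$,a,c}; new: +{$,a,c}
  FOLLOW(S)={$,a,c}  FOLLOW(A)={a}  FOLLOW(B)={$,a,c}  FOLLOW(C)={$,a,c}
[2] done
  FOLLOW(S)={$,a,c}  FOLLOW(A)={a}  FOLLOW(B)={$,a,c}  FOLLOW(C)={$,a,c}

FOLLOW(A) = ["a"]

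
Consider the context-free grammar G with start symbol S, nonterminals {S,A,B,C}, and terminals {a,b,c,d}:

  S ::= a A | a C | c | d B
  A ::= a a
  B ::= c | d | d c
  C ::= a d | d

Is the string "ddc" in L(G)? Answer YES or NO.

CNF form of G:
  S -> T0 A | T0 C | T1 B | c
  A -> T0 T0
  B -> T1 T2 | c | d
  C -> T0 T1 | d
  T0 -> a
  T1 -> d
  T2 -> c

CYK fill:
  [0..0]={B,C,T1}  "d"  orig:{B,C}
  [1..1]={B,C,T1}  "d"  orig:{B,C}
  [2..2]={B,S,T2}  "c"  orig:{B,S}
  [0..1]={S}  "dd"
  [1..2]={B,S}  "dc"
  [0..2]={S}  "ddc"

S ∈ T[0,2] ⇒ YES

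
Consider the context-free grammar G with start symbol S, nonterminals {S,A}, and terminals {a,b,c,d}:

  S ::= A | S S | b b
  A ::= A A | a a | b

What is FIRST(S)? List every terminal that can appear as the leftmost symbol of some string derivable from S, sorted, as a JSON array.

Compute FIRST by fixpoint:
[1]
  A via A→a a: +{a}
  A via A→b: +{b}
  S via S→A: +{a,b}
  FIRST[S]={a,b}  FIRST[A]={a,b}
[2] (no change)
  FIRST[S]={a,b}  FIRST[A]={a,b}

FIRST(S) = ["a", "b"]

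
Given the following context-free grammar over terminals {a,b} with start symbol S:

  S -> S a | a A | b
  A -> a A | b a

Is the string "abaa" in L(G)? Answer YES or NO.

Convert to CNF:
  S -> S T0 | T0 A | b
  A -> T0 A | T1 T0
  T0 -> a
  T1 -> b

CYK fill:
  T[0,0] 'a' = {T0}  orig:{}
  T[1,1] 'b' = {S,T1}  orig:{S}
  T[2,2] 'a' = {T0}  orig:{}
  T[3,3] 'a' = {T0}  orig:{}
  T[0,1] 'ab' = ∅
  T[1,2] 'ba' = {A,S}
  T[2,3] 'aa' = ∅
  T[0,2] 'aba' = {A,S}
  T[1,3] 'baa' = {S}
  T[0,3] 'abaa' = {S}

S ∈ T[0,3] ⇒ YES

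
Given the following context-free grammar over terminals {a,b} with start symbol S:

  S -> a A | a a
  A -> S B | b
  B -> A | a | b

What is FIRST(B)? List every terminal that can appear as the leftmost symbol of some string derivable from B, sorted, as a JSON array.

FIRST sets, iterate to fixpoint:
[1]
  A via A→b: +{b}
  B via B→A: +{b}
  B via B→a: +{a}
  S via S→a A: +{a}
  FIRST(S)={a}  FIRST(A)={b}  FIRST(B)={a,b}
[2]
  A via A→S B: +{a}
  FIRST(S)={a}  FIRST(A)={a,b}  FIRST(B)={a,b}
[3] (no change)
  FIRST(S)={a}  FIRST(A)={a,b}  FIRST(B)={a,b}

FIRST(B) = ["a", "b"]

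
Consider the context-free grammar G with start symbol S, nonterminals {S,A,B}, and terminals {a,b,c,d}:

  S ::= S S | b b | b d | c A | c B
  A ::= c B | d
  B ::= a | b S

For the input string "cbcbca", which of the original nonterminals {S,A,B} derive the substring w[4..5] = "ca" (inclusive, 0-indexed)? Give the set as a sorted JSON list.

CNF form of G:
  S -> S S | T0 A | T0 B | T1 T1 | T1 T2
  A -> T0 B | d
  B -> T1 S | a
  T0 -> c
  T1 -> b
  T2 -> d

Fill CYK table bottom-up (cells [i..j] with 4 ≤ i ≤ j ≤ 5 only):
  [4..4]={T0}  "c"  orig:{}
  [5..5]={B}  "a"
  [4..5]={A,S}  "ca"

Original NTs in T[4,5] deriving "ca": ["A", "S"]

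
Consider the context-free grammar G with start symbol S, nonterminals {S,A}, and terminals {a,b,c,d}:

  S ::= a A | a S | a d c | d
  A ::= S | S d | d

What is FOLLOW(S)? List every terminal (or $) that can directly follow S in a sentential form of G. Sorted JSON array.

FIRST sets, iterate to fixpoint:
round 1:
  A via A→d: +{d}
  S via S→a A: +{a}
  S via S→d: +{d}
  FIRST[S]={a,d}  FIRST[A]={d}
round 2:
  A via A→S: +{a}
  FIRST[S]={a,d}  FIRST[A]={a,d}
round 3: — fixpoint
  FIRST[S]={a,d}  FIRST[A]={a,d}

Compute FOLLOW by fixpoint:
seed FOLLOW(S) with $
iter 1:
  A→S d: FOLLOW(S) ⊇ FIRST(d) = {d}; new: +{d}
  S→a A: FOLLOW(A) ⊇ FOLLOW(S) ⊇ {$,d}; new: +{$,d}
  FOLLOW[S]={$,d}  FOLLOW[A]={$,d}
iter 2: (stable)
  FOLLOW[S]={$,d}  FOLLOW[A]={$,d}

FOLLOW(S) = ["$", "d"]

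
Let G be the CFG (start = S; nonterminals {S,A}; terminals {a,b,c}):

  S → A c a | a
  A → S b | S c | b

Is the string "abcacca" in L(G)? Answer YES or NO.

Convert to CNF:
  S -> A X3 | a
  A -> S T0 | S T1 | b
  T0 -> b
  T1 -> c
  T2 -> a
  X3 -> T1 T2

CYK table (by increasing span):
  [0..0]={S,T2}  "a"  orig:{S}
  [1..1]={A,T0}  "b"  orig:{A}
  [2..2]={T1}  "c"  orig:{}
  [3..3]={S,T2}  "a"  orig:{S}
  [4..4]={T1}  "c"  orig:{}
  [5..5]={T1}  "c"  orig:{}
  [6..6]={S,T2}  "a"  orig:{S}
  [0..1]={A}  "ab"
  [1..2]=∅  "bc"
  [2..3]={X3}  "ca"  orig:{}
  [3..4]={A}  "ac"
  [4..5]=∅  "cc"
  [5..6]={X3}  "ca"  orig:{}
  [0..2]=∅  "abc"
  [1..3]={S}  "bca"
  [2..4]=∅  "cac"
  [3..5]=∅  "acc"
  [4..6]=∅  "cca"
  [0..3]={S}  "abca"
  [1..4]={A}  "bcac"
  [2..5]=∅  "cacc"
  [3..6]={S}  "acca"
  [0..4]={A}  "abcac"
  [1..5]=∅  "bcacc"
  [2..6]=∅  "cacca"
  [0..5]=∅  "abcacc"
  [1..6]={S}  "bcacca"
  [0..6]={S}  "abcacca"

S ∈ T[0,6] ⇒ YES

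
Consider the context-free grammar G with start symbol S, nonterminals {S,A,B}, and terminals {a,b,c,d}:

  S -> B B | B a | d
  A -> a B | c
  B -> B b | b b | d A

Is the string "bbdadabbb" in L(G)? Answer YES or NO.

CNF form of G:
  S -> B B | B T0 | d
  A -> T0 B | c
  B -> B T1 | T1 T1 | T2 A
  T0 -> a
  T1 -> b
  T2 -> d

CYK table (by increasing span):
  [0..0]={T1}  "b"  orig:{}
  [1..1]={T1}  "b"  orig:{}
  [2..2]={S,T2}  "d"  orig:{S}
  [3..3]={T0}  "a"  orig:{}
  [4..4]={S,T2}  "d"  orig:{S}
  [5..5]={T0}  "a"  orig:{}
  [6..6]={T1}  "b"  orig:{}
  [7..7]={T1}  "b"  orig:{}
  [8..8]={T1}  "b"  orig:{}
  [0..1]={B}  "bb"
  [1..2]=∅  "bd"
  [2..3]=∅  "da"
  [3..4]=∅  "ad"
  [4..5]=∅  "da"
  [5..6]=∅  "ab"
  [6..7]={B}  "bb"
  [7..8]={B}  "bb"
  [0..2]=∅  "bbd"
  [1..3]=∅  "bda"
  [2..4]=∅  "dad"
  [3..5]=∅  "ada"
  [4..6]=∅  "dab"
  [5..7]={A}  "abb"
  [6..8]={B}  "bbb"
  [0..3]=∅  "bbda"
  [1..4]=∅  "bdad"
  [2..5]=∅  "dada"
  [3..6]=∅  "adab"
  [4..7]={B}  "dabb"
  [5..8]={A}  "abbb"
  [0..4]=∅  "bbdad"
  [1..5]=∅  "bdada"
  [2..6]=∅  "dadab"
  [3..7]={A}  "adabb"
  [4..8]={B}  "dabbb"
  [0..5]=∅  "bbdada"
  [1..6]=∅  "bdadab"
  [2..7]={B}  "dadabb"
  [3..8]={A}  "adabbb"
  [0..6]=∅  "bbdadab"
  [1..7]=∅  "bdadabb"
  [2..8]={B}  "dadabbb"
  [0..7]={S}  "bbdadabb"
  [1..8]=∅  "bdadabbb"
  [0..8]={S}  "bbdadabbb"

S ∈ T[0,8] ⇒ YES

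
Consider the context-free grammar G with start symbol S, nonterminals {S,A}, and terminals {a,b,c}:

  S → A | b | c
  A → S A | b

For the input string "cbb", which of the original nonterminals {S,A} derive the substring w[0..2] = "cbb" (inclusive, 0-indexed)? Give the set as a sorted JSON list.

CNF form of G:
  S -> S A | b | c
  A -> S A | b

Fill CYK table bottom-up (cells [i..j] with 0 ≤ i ≤ j ≤ 2 only):
  [0..0]={S}  "c"
  [1..1]={A,S}  "b"
  [2..2]={A,S}  "b"
  [0..1]={A,S}  "cb"
  [1..2]={A,S}  "bb"
  [0..2]={A,S}  "cbb"

Original NTs in T[0,2] deriving "cbb": ["A", "S"]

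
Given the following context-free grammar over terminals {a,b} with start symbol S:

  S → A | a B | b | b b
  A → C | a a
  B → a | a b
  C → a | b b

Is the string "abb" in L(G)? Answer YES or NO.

CNF form of G:
  S -> T0 B | T0 T0 | T1 T1 | a | b
  A -> T0 T0 | T1 T1 | a
  B -> T0 T1 | a
  C -> T1 T1 | a
  T0 -> a
  T1 -> b

CYK table (by increasing span):
  [0..0]={A,B,C,S,T0}  "a"  orig:{A,B,C,S}
  [1..1]={S,T1}  "b"  orig:{S}
  [2..2]={S,T1}  "b"  orig:{S}
  [0..1]={B}  "ab"
  [1..2]={A,C,S}  "bb"
  [0..2]=∅  "abb"

S ∉ T[0,2] ⇒ NO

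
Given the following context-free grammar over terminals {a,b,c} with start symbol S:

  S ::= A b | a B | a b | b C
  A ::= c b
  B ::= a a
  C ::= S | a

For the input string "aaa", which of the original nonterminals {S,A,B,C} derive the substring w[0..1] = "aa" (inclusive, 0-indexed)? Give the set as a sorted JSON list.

CNF form of G:
  S -> A T1 | T1 C | T2 B | T2 T1
  A -> T0 T1
  B -> T2 T2
  C -> A T1 | T1 C | T2 B | T2 T1 | a
  T0 -> c
  T1 -> b
  T2 -> a

CYK table (by increasing span), restricted to cells inside w[0..1]:
  T[0,0] 'a' = {C,T2}  orig:{C}
  T[1,1] 'a' = {C,T2}  orig:{C}
  T[0,1] 'aa' = {B}

Original NTs in T[0,1] deriving "aa": ["B"]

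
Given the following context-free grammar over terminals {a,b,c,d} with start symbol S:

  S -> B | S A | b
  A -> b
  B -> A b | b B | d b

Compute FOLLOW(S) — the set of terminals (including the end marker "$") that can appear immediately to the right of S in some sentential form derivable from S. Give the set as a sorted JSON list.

Compute FIRST by fixpoint:
[1]
  A via A→b: +{b}
  B via B→A b: +{b}
  B via B→d b: +{d}
  S via S→B: +{b,d}
  S: {b,d}  A: {b}  B: {b,d}
[2] (stable)
  S: {b,d}  A: {b}  B: {b,d}

FOLLOW sets:
FOLLOW(S) := {$}
iter 1:
  B→A b: FOLLOW(A) ⊇ FIRST(b) = {b}; new: +{b}
  S→B: FOLLOW(B) ⊇ FOLLOW(S) ⊇ {$}; new: +{$}
  S→S A: FOLLOW(S) ⊇ FIRST(A) = {b}; new: +{b}
  S→S A: FOLLOW(A) ⊇ FOLLOW(S) ⊇ {$,b}; new: +{$}
  S: {$,b}  A: {$,b}  B: {$}
iter 2:
  S→B: FOLLOW(B) ⊇ FOLLOW(S) ⊇ {$,b}; new: +{b}
  S: {$,b}  A: {$,b}  B: {$,b}
iter 3: done
  S: {$,b}  A: {$,b}  B: {$,b}

FOLLOW(S) = ["$", "b"]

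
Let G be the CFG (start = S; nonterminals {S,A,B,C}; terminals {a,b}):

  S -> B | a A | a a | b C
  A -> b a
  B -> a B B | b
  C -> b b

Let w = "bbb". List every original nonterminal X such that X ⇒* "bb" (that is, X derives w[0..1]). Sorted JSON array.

Convert to CNF:
  S -> T0 C | T1 A | T1 T1 | T1 X3 | b
  A -> T0 T1
  B -> T1 X2 | b
  C -> T0 T0
  T0 -> b
  T1 -> a
  X2 -> B B
  X3 -> B B

CYK table (by increasing span), restricted to cells inside w[0..1]:
  cell(0,0) b: {B,S,T0}  orig:{B,S}
  cell(1,1) b: {B,S,T0}  orig:{B,S}
  cell(0,1) bb: {C,X2,X3}  orig:{C}

Original NTs in T[0,1] deriving "bb": ["C"]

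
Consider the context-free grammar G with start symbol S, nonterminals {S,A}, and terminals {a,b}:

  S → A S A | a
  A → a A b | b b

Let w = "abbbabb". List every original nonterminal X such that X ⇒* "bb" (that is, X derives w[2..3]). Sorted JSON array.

Convert to CNF:
  S -> A X3 | a
  A -> T0 X2 | T1 T1
  T0 -> a
  T1 -> b
  X2 -> A T1
  X3 -> S A

Fill CYK table bottom-up, restricted to cells inside w[2..3]:
  cell(2,2) b: {T1}  orig:{}
  cell(3,3) b: {T1}  orig:{}
  cell(2,3) bb: {A}

Original NTs in T[2,3] deriving "bb": ["A"]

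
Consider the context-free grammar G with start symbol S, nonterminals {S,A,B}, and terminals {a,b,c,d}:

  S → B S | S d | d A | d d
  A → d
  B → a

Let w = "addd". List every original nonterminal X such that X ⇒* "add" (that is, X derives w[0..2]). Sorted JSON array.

CNF form of G:
  S -> B S | S T0 | T0 A | T0 T0
  A -> d
  B -> a
  T0 -> d

Fill CYK table bottom-up (cells [i..j] with 0 ≤ i ≤ j ≤ 2 only):
  cell(0,0) a: {B}
  cell(1,1) d: {A,T0}  orig:{A}
  cell(2,2) d: {A,T0}  orig:{A}
  cell(0,1) ad: ∅
  cell(1,2) dd: {S}
  cell(0,2) add: {S}

Original NTs in T[0,2] deriving "add": ["S"]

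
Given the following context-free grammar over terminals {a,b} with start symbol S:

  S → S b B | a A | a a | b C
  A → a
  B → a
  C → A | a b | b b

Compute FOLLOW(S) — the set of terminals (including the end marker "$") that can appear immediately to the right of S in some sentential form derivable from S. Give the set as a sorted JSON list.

FIRST sets, iterate to fixpoint:
round 1:
  A via A→a: +{a}
  B via B→a: +{a}
  C via C→A: +{a}
  C via C→b b: +{b}
  S via S→a A: +{a}
  S via S→b C: +{b}
  FIRST(S)={a,b}  FIRST(A)={a}  FIRST(B)={a}  FIRST(C)={a,b}
round 2: (stable)
  FIRST(S)={a,b}  FIRST(A)={a}  FIRST(B)={a}  FIRST(C)={a,b}

Compute FOLLOW by fixpoint:
initialize: $ ∈ FOLLOW(S)
round 1:
  S→S b B: FOLLOW(S) ⊇ FIRST(b) = {b}; new: +{b}
  S→S b B: FOLLOW(B) ⊇ FOLLOW(S) ⊇ {$,b}; new: +{$,b}
  S→a A: FOLLOW(A) ⊇ FOLLOW(S) ⊇ {$,b}; new: +{$,b}
  S→b C: FOLLOW(C) ⊇ FOLLOW(S) ⊇ {$,b}; new: +{$,b}
  S: {$,b}  A: {$,b}  B: {$,b}  C: {$,b}
round 2: (no change)
  S: {$,b}  A: {$,b}  B: {$,b}  C: {$,b}

FOLLOW(S) = ["$", "b"]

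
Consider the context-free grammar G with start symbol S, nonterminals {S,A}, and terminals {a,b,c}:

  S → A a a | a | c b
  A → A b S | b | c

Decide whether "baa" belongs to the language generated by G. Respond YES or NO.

CNF form of G:
  S -> A X4 | T2 T0 | a
  A -> A X3 | b | c
  T0 -> b
  T1 -> a
  T2 -> c
  X3 -> T0 S
  X4 -> T1 T1

Fill CYK table bottom-up:
  [0..0]={A,T0}  "b"  orig:{A}
  [1..1]={S,T1}  "a"  orig:{S}
  [2..2]={S,T1}  "a"  orig:{S}
  [0..1]={X3}  "ba"  orig:{}
  [1..2]={X4}  "aa"  orig:{}
  [0..2]={S}  "baa"

S ∈ T[0,2] ⇒ YES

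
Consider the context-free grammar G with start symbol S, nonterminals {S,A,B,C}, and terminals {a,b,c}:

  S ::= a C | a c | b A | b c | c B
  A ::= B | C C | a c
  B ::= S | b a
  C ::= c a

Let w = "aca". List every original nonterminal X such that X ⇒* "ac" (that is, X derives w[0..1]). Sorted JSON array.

CNF form of G:
  S -> T0 C | T0 T1 | T1 B | T2 A | T2 T1
  A -> C C | T0 C | T0 T1 | T1 B | T2 A | T2 T0 | T2 T1
  B -> T0 C | T0 T1 | T1 B | T2 A | T2 T0 | T2 T1
  C -> T1 T0
  T0 -> a
  T1 -> c
  T2 -> b

Fill CYK table bottom-up — only the sub-triangle for w[0..1]:
  T[0,0] 'a' = {T0}  orig:{}
  T[1,1] 'c' = {T1}  orig:{}
  T[0,1] 'ac' = {A,B,S}

Original NTs in T[0,1] deriving "ac": ["A", "B", "S"]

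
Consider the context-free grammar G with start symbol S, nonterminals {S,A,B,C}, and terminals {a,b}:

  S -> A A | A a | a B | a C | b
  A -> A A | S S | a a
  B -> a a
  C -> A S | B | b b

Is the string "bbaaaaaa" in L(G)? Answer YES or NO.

CNF form of G:
  S -> A A | A T0 | T0 B | T0 C | b
  A -> A A | S S | T0 T0
  B -> T0 T0
  C -> A S | T0 T0 | T1 T1
  T0 -> a
  T1 -> b

Fill CYK table bottom-up:
  T[0,0] 'b' = {S,T1}  orig:{S}
  T[1,1] 'b' = {S,T1}  orig:{S}
  T[2,2] 'a' = {T0}  orig:{}
  T[3,3] 'a' = {T0}  orig:{}
  T[4,4] 'a' = {T0}  orig:{}
  T[5,5] 'a' = {T0}  orig:{}
  T[6,6] 'a' = {T0}  orig:{}
  T[7,7] 'a' = {T0}  orig:{}
  T[0,1] 'bb' = {A,C}
  T[1,2] 'ba' = ∅
  T[2,3] 'aa' = {A,B,C}
  T[3,4] 'aa' = {A,B,C}
  T[4,5] 'aa' = {A,B,C}
  T[5,6] 'aa' = {A,B,C}
  T[6,7] 'aa' = {A,B,C}
  T[0,2] 'bba' = {S}
  T[1,3] 'baa' = ∅
  T[2,4] 'aaa' = {S}
  T[3,5] 'aaa' = {S}
  T[4,6] 'aaa' = {S}
  T[5,7] 'aaa' = {S}
  T[0,3] 'bbaa' = {A,S}
  T[1,4] 'baaa' = {A}
  T[2,5] 'aaaa' = {A,S}
  T[3,6] 'aaaa' = {A,S}
  T[4,7] 'aaaa' = {A,S}
  T[0,4] 'bbaaa' = {C,S}
  T[1,5] 'baaaa' = {A,S}
  T[2,6] 'aaaaa' = {C,S}
  T[3,7] 'aaaaa' = {C,S}
  T[0,5] 'bbaaaa' = {A,C,S}
  T[1,6] 'baaaaa' = {A,S}
  T[2,7] 'aaaaaa' = {A,C,S}
  T[0,6] 'bbaaaaa' = {A,C,S}
  T[1,7] 'baaaaaa' = {A,C,S}
  T[0,7] 'bbaaaaaa' = {A,C,S}

S ∈ T[0,7] ⇒ YES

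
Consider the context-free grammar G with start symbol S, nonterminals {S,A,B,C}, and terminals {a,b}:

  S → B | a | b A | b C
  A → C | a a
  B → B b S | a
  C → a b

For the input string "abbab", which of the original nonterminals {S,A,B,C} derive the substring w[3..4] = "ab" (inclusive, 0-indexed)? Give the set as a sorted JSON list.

CNF form of G:
  S -> B X3 | T1 A | T1 C | a
  A -> T0 T0 | T0 T1
  B -> B X2 | a
  C -> T0 T1
  T0 -> a
  T1 -> b
  X2 -> T1 S
  X3 -> T1 S

CYK fill, restricted to cells inside w[3..4]:
  cell(3,3) a: {B,S,T0}  orig:{B,S}
  cell(4,4) b: {T1}  orig:{}
  cell(3,4) ab: {A,C}

Original NTs in T[3,4] deriving "ab": ["A", "C"]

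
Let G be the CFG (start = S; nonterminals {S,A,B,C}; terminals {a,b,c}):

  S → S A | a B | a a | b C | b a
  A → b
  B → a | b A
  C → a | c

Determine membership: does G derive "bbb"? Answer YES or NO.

CNF form of G:
  S -> S A | T0 C | T0 T1 | T1 B | T1 T1
  A -> b
  B -> T0 A | a
  C -> a | c
  T0 -> b
  T1 -> a

CYK table (by increasing span):
  T[0,0] 'b' = {A,T0}  orig:{A}
  T[1,1] 'b' = {A,T0}  orig:{A}
  T[2,2] 'b' = {A,T0}  orig:{A}
  T[0,1] 'bb' = {B}
  T[1,2] 'bb' = {B}
  T[0,2] 'bbb' = ∅

S ∉ T[0,2] ⇒ NO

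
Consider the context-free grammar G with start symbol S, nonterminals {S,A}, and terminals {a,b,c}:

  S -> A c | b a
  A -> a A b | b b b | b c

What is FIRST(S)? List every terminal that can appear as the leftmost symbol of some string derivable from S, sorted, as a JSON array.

FIRST sets, iterate to fixpoint:
pass 1:
  A via A→a A b: +{a}
  A via A→b b b: +{b}
  S via S→A c: +{a,b}
  FIRST[S]={a,b}  FIRST[A]={a,b}
pass 2: done
  FIRST[S]={a,b}  FIRST[A]={a,b}

FIRST(S) = ["a", "b"]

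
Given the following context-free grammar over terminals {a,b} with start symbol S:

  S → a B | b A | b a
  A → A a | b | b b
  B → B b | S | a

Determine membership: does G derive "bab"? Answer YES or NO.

CNF form of G:
  S -> T0 B | T1 A | T1 T0
  A -> A T0 | T1 T1 | b
  B -> B T1 | T0 B | T1 A | T1 T0 | a
  T0 -> a
  T1 -> b

Fill CYK table bottom-up:
  [0..0]={A,T1}  "b"  orig:{A}
  [1..1]={B,T0}  "a"  orig:{B}
  [2..2]={A,T1}  "b"  orig:{A}
  [0..1]={A,B,S}  "ba"
  [1..2]={B}  "ab"
  [0..2]={B}  "bab"

S ∉ T[0,2] ⇒ NO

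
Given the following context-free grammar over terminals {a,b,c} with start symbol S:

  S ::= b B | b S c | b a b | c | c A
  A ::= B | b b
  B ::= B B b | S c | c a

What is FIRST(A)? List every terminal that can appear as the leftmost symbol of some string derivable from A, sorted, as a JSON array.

FIRST sets, iterate to fixpoint:
iter 1:
  A via A→b b: +{b}
  B via B→c a: +{c}
  S via S→b B: +{b}
  S via S→c: +{c}
  S: {b,c}  A: {b}  B: {c}
iter 2:
  A via A→B: +{c}
  B via B→S c: +{b}
  S: {b,c}  A: {b,c}  B: {b,c}
iter 3: (stable)
  S: {b,c}  A: {b,c}  B: {b,c}

FIRST(A) = ["b", "c"]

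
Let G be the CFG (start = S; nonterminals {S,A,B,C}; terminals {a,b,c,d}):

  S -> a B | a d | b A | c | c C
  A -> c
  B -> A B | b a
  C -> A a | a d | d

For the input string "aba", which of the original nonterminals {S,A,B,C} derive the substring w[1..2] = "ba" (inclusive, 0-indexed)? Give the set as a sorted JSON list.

Convert to CNF:
  S -> T0 A | T1 B | T1 T2 | T3 C | c
  A -> c
  B -> A B | T0 T1
  C -> A T1 | T1 T2 | d
  T0 -> b
  T1 -> a
  T2 -> d
  T3 -> c

CYK table (by increasing span), restricted to cells inside w[1..2]:
  T[1,1] 'b' = {T0}  orig:{}
  T[2,2] 'a' = {T1}  orig:{}
  T[1,2] 'ba' = {B}

Original NTs in T[1,2] deriving "ba": ["B"]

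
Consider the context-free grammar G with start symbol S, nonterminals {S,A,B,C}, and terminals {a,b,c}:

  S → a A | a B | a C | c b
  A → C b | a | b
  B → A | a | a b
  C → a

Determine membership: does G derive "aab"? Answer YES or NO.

Convert to CNF:
  S -> T1 A | T1 B | T1 C | T2 T0
  A -> C T0 | a | b
  B -> C T0 | T1 T0 | a | b
  C -> a
  T0 -> b
  T1 -> a
  T2 -> c

CYK table (by increasing span):
  T[0,0] 'a' = {A,B,C,T1}  orig:{A,B,C}
  T[1,1] 'a' = {A,B,C,T1}  orig:{A,B,C}
  T[2,2] 'b' = {A,B,T0}  orig:{A,B}
  T[0,1] 'aa' = {S}
  T[1,2] 'ab' = {A,B,S}
  T[0,2] 'aab' = {S}

S ∈ T[0,2] ⇒ YES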